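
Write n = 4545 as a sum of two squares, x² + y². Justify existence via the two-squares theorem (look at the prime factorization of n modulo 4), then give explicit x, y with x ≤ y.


Step 1: Factor n = 4545 = 3^2 · 5 · 101.
Step 2: Check the mod-4 condition on each prime factor: 3 ≡ 3 (mod 4), exponent 2 (must be even); 5 ≡ 1 (mod 4), exponent 1; 101 ≡ 1 (mod 4), exponent 1.
All primes ≡ 3 (mod 4) appear to even exponent (or don't appear), so by the two-squares theorem n IS expressible as a sum of two squares.
Step 3: Build a representation. Group n = k² · m with k = 3 and m = 5 · 101 = 505 (a product of primes ≡ 1 (mod 4)); a representation of m scales to one of n via (k·x)² + (k·y)² = k²(x² + y²). Each prime p ≡ 1 (mod 4) is itself a sum of two squares; find a² by testing p − a² for a perfect square:
  5: 5 − 1² = 4 = 2² ⇒ 5 = 1² + 2².
  101: 101 − 1² = 100 = 10² ⇒ 101 = 1² + 10².
  Combine using the Brahmagupta–Fibonacci identity (a² + b²)(c² + d²) = (ac − bd)² + (ad + bc)² = (ac + bd)² + (ad − bc)²:
  5 · 101 = 505: from (1² + 2²)(1² + 10²), take (1·1 − 2·10, 1·10 + 2·1) = (1 − 20, 10 + 2) = (-19, 12); dropping signs (only squares matter) gives (19, 12); check 19² + 12² = 361 + 144 = 505 ✓.
  Scale by k = 3: (3·19, 3·12) = (57, 36).
Step 4: Order so x ≤ y and verify: 36² + 57² = 1296 + 3249 = 4545 = n. ✓

n = 4545 = 36² + 57² (one valid representation with x ≤ y).


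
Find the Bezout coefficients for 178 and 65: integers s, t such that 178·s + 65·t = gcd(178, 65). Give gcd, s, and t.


Euclidean algorithm on (178, 65) — divide until remainder is 0:
  178 = 2 · 65 + 48
  65 = 1 · 48 + 17
  48 = 2 · 17 + 14
  17 = 1 · 14 + 3
  14 = 4 · 3 + 2
  3 = 1 · 2 + 1
  2 = 2 · 1 + 0
gcd(178, 65) = 1.
Track Bezout coefficients alongside the remainders: start with r₀ = 178 = a·1 + b·0 (s = 1, t = 0) and r₁ = 65 = a·0 + b·1 (s = 0, t = 1); each new remainder r_{k+1} = r_{k-1} − q_k·r_k inherits s_{k+1} = s_{k-1} − q_k·s_k, t_{k+1} = t_{k-1} − q_k·t_k, so r_k = a·s_k + b·t_k at every step:
  q = 2: r = 48, s = 1 − 2·0 = 1, t = 0 − 2·1 = -2  (check: 178·1 + 65·(-2) = 48)
  q = 1: r = 17, s = 0 − 1·1 = -1, t = 1 − 1·(-2) = 3  (check: 178·(-1) + 65·3 = 17)
  q = 2: r = 14, s = 1 − 2·(-1) = 3, t = -2 − 2·3 = -8  (check: 178·3 + 65·(-8) = 14)
  q = 1: r = 3, s = -1 − 1·3 = -4, t = 3 − 1·(-8) = 11  (check: 178·(-4) + 65·11 = 3)
  q = 4: r = 2, s = 3 − 4·(-4) = 19, t = -8 − 4·11 = -52  (check: 178·19 + 65·(-52) = 2)
  q = 1: r = 1, s = -4 − 1·19 = -23, t = 11 − 1·(-52) = 63  (check: 178·(-23) + 65·63 = 1)
The row with r = 1 (the gcd) gives the Bezout coefficients s = -23, t = 63.
Result: 178 · (-23) + 65 · (63) = 1.

gcd(178, 65) = 1; s = -23, t = 63 (check: 178·(-23) + 65·63 = 1).


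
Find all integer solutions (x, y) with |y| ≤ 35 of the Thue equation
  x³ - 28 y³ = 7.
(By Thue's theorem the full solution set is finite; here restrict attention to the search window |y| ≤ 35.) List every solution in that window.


The equation is x³ - 28y³ = 7. For fixed y, x³ = 28·y³ + 7, so a solution requires the RHS to be a perfect cube.
Strategy: iterate y from -35 to 35, compute RHS = 28·y³ + 7, and check whether it is a (positive or negative) perfect cube.
Check small values of y:
  y = 0: RHS = 7 is not a perfect cube.
  y = 1: RHS = 35 is not a perfect cube.
  y = -1: RHS = -21 is not a perfect cube.
  y = 2: RHS = 231 is not a perfect cube.
  y = -2: RHS = -217 is not a perfect cube.
  y = 3: RHS = 763 is not a perfect cube.
  y = -3: RHS = -749 is not a perfect cube.
Continuing the search up to |y| = 35 finds no solutions either.
No (x, y) in the scanned range satisfies the equation.

No integer solutions with |y| ≤ 35.


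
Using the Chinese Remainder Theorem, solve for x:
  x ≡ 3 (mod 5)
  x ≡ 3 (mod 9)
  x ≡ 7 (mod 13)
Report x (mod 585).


Moduli 5, 9, 13 are pairwise coprime; by CRT there is a unique solution modulo M = 5 · 9 · 13 = 585.
Solve pairwise, accumulating the modulus:
  Start with x ≡ 3 (mod 5).
  Combine with x ≡ 3 (mod 9): since gcd(5, 9) = 1, we get a unique residue mod 45.
    Write x = 3 + 5·t and substitute into x ≡ 3 (mod 9): 5·t ≡ 3 − 3 = 0 (mod 9).
    The inverse of 5 mod 9 is 2 (since 5·2 = 10 = 1·9 + 1), so t ≡ 2·0 = 0 ≡ 0 (mod 9).
    Then x = 3 + 5·0 = 3, valid modulo lcm(5, 9) = 45: x ≡ 3 (mod 45).
  Combine with x ≡ 7 (mod 13): since gcd(45, 13) = 1, we get a unique residue mod 585.
    Write x = 3 + 45·t and substitute into x ≡ 7 (mod 13): 45·t ≡ 7 − 3 = 4 (mod 13).
    Reduce coefficients mod 13: 6·t ≡ 4 (mod 13).
    The inverse of 6 mod 13 is 11 (since 6·11 = 66 = 5·13 + 1), so t ≡ 11·4 = 44 ≡ 5 (mod 13).
    Then x = 3 + 45·5 = 228, valid modulo lcm(45, 13) = 585: x ≡ 228 (mod 585).
Verify: 228 mod 5 = 3 ✓, 228 mod 9 = 3 ✓, 228 mod 13 = 7 ✓.

x ≡ 228 (mod 585).


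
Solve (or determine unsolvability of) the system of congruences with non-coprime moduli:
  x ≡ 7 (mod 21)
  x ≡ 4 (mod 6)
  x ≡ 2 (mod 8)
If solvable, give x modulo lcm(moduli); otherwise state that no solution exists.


Moduli 21, 6, 8 are not pairwise coprime, so CRT works modulo lcm(m_i) when all pairwise compatibility conditions hold.
Pairwise compatibility: gcd(m_i, m_j) must divide a_i - a_j for every pair.
Merge one congruence at a time:
  Start: x ≡ 7 (mod 21).
  Combine with x ≡ 4 (mod 6): gcd(21, 6) = 3; 4 - 7 = -3, which IS divisible by 3, so compatible.
    Write x = 7 + 21·t and substitute into x ≡ 4 (mod 6): 21·t ≡ 4 − 7 = -3 (mod 6).
    Divide the congruence (and modulus) by g = 3: 7·t ≡ -1 (mod 2).
    Reduce coefficients mod 2: 1·t ≡ 1 (mod 2).
    So t ≡ 1 (mod 2).
    Then x = 7 + 21·1 = 28, valid modulo lcm(21, 6) = 42: x ≡ 28 (mod 42).
  Combine with x ≡ 2 (mod 8): gcd(42, 8) = 2; 2 - 28 = -26, which IS divisible by 2, so compatible.
    Write x = 28 + 42·t and substitute into x ≡ 2 (mod 8): 42·t ≡ 2 − 28 = -26 (mod 8).
    Divide the congruence (and modulus) by g = 2: 21·t ≡ -13 (mod 4).
    Reduce coefficients mod 4: 1·t ≡ 3 (mod 4).
    So t ≡ 3 (mod 4).
    Then x = 28 + 42·3 = 154, valid modulo lcm(42, 8) = 168: x ≡ 154 (mod 168).
Verify: 154 mod 21 = 7, 154 mod 6 = 4, 154 mod 8 = 2.

x ≡ 154 (mod 168).


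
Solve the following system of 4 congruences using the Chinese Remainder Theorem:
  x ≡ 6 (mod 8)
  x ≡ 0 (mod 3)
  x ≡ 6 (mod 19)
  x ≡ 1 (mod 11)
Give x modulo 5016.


Product of moduli M = 8 · 3 · 19 · 11 = 5016.
Merge one congruence at a time:
  Start: x ≡ 6 (mod 8).
  Combine with x ≡ 0 (mod 3); new modulus lcm = 24.
    Write x = 6 + 8·t and substitute into x ≡ 0 (mod 3): 8·t ≡ 0 − 6 = -6 (mod 3).
    Reduce coefficients mod 3: 2·t ≡ 0 (mod 3).
    The inverse of 2 mod 3 is 2 (since 2·2 = 4 = 1·3 + 1), so t ≡ 2·0 = 0 ≡ 0 (mod 3).
    Then x = 6 + 8·0 = 6, valid modulo lcm(8, 3) = 24: x ≡ 6 (mod 24).
  Combine with x ≡ 6 (mod 19); new modulus lcm = 456.
    Write x = 6 + 24·t and substitute into x ≡ 6 (mod 19): 24·t ≡ 6 − 6 = 0 (mod 19).
    Reduce coefficients mod 19: 5·t ≡ 0 (mod 19).
    The inverse of 5 mod 19 is 4 (since 5·4 = 20 = 1·19 + 1), so t ≡ 4·0 = 0 ≡ 0 (mod 19).
    Then x = 6 + 24·0 = 6, valid modulo lcm(24, 19) = 456: x ≡ 6 (mod 456).
  Combine with x ≡ 1 (mod 11); new modulus lcm = 5016.
    Write x = 6 + 456·t and substitute into x ≡ 1 (mod 11): 456·t ≡ 1 − 6 = -5 (mod 11).
    Reduce coefficients mod 11: 5·t ≡ 6 (mod 11).
    The inverse of 5 mod 11 is 9 (since 5·9 = 45 = 4·11 + 1), so t ≡ 9·6 = 54 ≡ 10 (mod 11).
    Then x = 6 + 456·10 = 4566, valid modulo lcm(456, 11) = 5016: x ≡ 4566 (mod 5016).
Verify against each original: 4566 mod 8 = 6, 4566 mod 3 = 0, 4566 mod 19 = 6, 4566 mod 11 = 1.

x ≡ 4566 (mod 5016).


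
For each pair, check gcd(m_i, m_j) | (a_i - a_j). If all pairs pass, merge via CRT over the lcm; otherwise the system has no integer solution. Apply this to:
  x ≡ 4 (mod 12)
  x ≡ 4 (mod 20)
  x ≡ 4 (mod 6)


Moduli 12, 20, 6 are not pairwise coprime, so CRT works modulo lcm(m_i) when all pairwise compatibility conditions hold.
Pairwise compatibility: gcd(m_i, m_j) must divide a_i - a_j for every pair.
Merge one congruence at a time:
  Start: x ≡ 4 (mod 12).
  Combine with x ≡ 4 (mod 20): gcd(12, 20) = 4; 4 - 4 = 0, which IS divisible by 4, so compatible.
    Write x = 4 + 12·t and substitute into x ≡ 4 (mod 20): 12·t ≡ 4 − 4 = 0 (mod 20).
    Divide the congruence (and modulus) by g = 4: 3·t ≡ 0 (mod 5).
    The inverse of 3 mod 5 is 2 (since 3·2 = 6 = 1·5 + 1), so t ≡ 2·0 = 0 ≡ 0 (mod 5).
    Then x = 4 + 12·0 = 4, valid modulo lcm(12, 20) = 60: x ≡ 4 (mod 60).
  Combine with x ≡ 4 (mod 6): gcd(60, 6) = 6; 4 - 4 = 0, which IS divisible by 6, so compatible.
    Write x = 4 + 60·t and substitute into x ≡ 4 (mod 6): 60·t ≡ 4 − 4 = 0 (mod 6).
    Divide the congruence (and modulus) by g = 6: 10·t ≡ 0 (mod 1).
    Modulo 1 every t works; take t = 0.
    Then x = 4 + 60·0 = 4, valid modulo lcm(60, 6) = 60: x ≡ 4 (mod 60).
Verify: 4 mod 12 = 4, 4 mod 20 = 4, 4 mod 6 = 4.

x ≡ 4 (mod 60).


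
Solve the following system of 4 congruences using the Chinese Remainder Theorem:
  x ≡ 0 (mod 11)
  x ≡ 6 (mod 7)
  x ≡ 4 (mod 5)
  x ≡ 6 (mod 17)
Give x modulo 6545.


Product of moduli M = 11 · 7 · 5 · 17 = 6545.
Merge one congruence at a time:
  Start: x ≡ 0 (mod 11).
  Combine with x ≡ 6 (mod 7); new modulus lcm = 77.
    Write x = 0 + 11·t and substitute into x ≡ 6 (mod 7): 11·t ≡ 6 − 0 = 6 (mod 7).
    Reduce coefficients mod 7: 4·t ≡ 6 (mod 7).
    The inverse of 4 mod 7 is 2 (since 4·2 = 8 = 1·7 + 1), so t ≡ 2·6 = 12 ≡ 5 (mod 7).
    Then x = 0 + 11·5 = 55, valid modulo lcm(11, 7) = 77: x ≡ 55 (mod 77).
  Combine with x ≡ 4 (mod 5); new modulus lcm = 385.
    Write x = 55 + 77·t and substitute into x ≡ 4 (mod 5): 77·t ≡ 4 − 55 = -51 (mod 5).
    Reduce coefficients mod 5: 2·t ≡ 4 (mod 5).
    The inverse of 2 mod 5 is 3 (since 2·3 = 6 = 1·5 + 1), so t ≡ 3·4 = 12 ≡ 2 (mod 5).
    Then x = 55 + 77·2 = 209, valid modulo lcm(77, 5) = 385: x ≡ 209 (mod 385).
  Combine with x ≡ 6 (mod 17); new modulus lcm = 6545.
    Write x = 209 + 385·t and substitute into x ≡ 6 (mod 17): 385·t ≡ 6 − 209 = -203 (mod 17).
    Reduce coefficients mod 17: 11·t ≡ 1 (mod 17).
    The inverse of 11 mod 17 is 14 (since 11·14 = 154 = 9·17 + 1), so t ≡ 14·1 = 14 ≡ 14 (mod 17).
    Then x = 209 + 385·14 = 5599, valid modulo lcm(385, 17) = 6545: x ≡ 5599 (mod 6545).
Verify against each original: 5599 mod 11 = 0, 5599 mod 7 = 6, 5599 mod 5 = 4, 5599 mod 17 = 6.

x ≡ 5599 (mod 6545).


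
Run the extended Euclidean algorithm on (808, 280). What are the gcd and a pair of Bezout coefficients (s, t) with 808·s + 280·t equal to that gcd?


Euclidean algorithm on (808, 280) — divide until remainder is 0:
  808 = 2 · 280 + 248
  280 = 1 · 248 + 32
  248 = 7 · 32 + 24
  32 = 1 · 24 + 8
  24 = 3 · 8 + 0
gcd(808, 280) = 8.
Track Bezout coefficients alongside the remainders: start with r₀ = 808 = a·1 + b·0 (s = 1, t = 0) and r₁ = 280 = a·0 + b·1 (s = 0, t = 1); each new remainder r_{k+1} = r_{k-1} − q_k·r_k inherits s_{k+1} = s_{k-1} − q_k·s_k, t_{k+1} = t_{k-1} − q_k·t_k, so r_k = a·s_k + b·t_k at every step:
  q = 2: r = 248, s = 1 − 2·0 = 1, t = 0 − 2·1 = -2  (check: 808·1 + 280·(-2) = 248)
  q = 1: r = 32, s = 0 − 1·1 = -1, t = 1 − 1·(-2) = 3  (check: 808·(-1) + 280·3 = 32)
  q = 7: r = 24, s = 1 − 7·(-1) = 8, t = -2 − 7·3 = -23  (check: 808·8 + 280·(-23) = 24)
  q = 1: r = 8, s = -1 − 1·8 = -9, t = 3 − 1·(-23) = 26  (check: 808·(-9) + 280·26 = 8)
The row with r = 8 (the gcd) gives the Bezout coefficients s = -9, t = 26.
Result: 808 · (-9) + 280 · (26) = 8.

gcd(808, 280) = 8; s = -9, t = 26 (check: 808·(-9) + 280·26 = 8).


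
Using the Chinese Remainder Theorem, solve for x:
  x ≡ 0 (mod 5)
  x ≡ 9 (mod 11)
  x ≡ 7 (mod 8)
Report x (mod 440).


Moduli 5, 11, 8 are pairwise coprime; by CRT there is a unique solution modulo M = 5 · 11 · 8 = 440.
Solve pairwise, accumulating the modulus:
  Start with x ≡ 0 (mod 5).
  Combine with x ≡ 9 (mod 11): since gcd(5, 11) = 1, we get a unique residue mod 55.
    Write x = 0 + 5·t and substitute into x ≡ 9 (mod 11): 5·t ≡ 9 − 0 = 9 (mod 11).
    The inverse of 5 mod 11 is 9 (since 5·9 = 45 = 4·11 + 1), so t ≡ 9·9 = 81 ≡ 4 (mod 11).
    Then x = 0 + 5·4 = 20, valid modulo lcm(5, 11) = 55: x ≡ 20 (mod 55).
  Combine with x ≡ 7 (mod 8): since gcd(55, 8) = 1, we get a unique residue mod 440.
    Write x = 20 + 55·t and substitute into x ≡ 7 (mod 8): 55·t ≡ 7 − 20 = -13 (mod 8).
    Reduce coefficients mod 8: 7·t ≡ 3 (mod 8).
    The inverse of 7 mod 8 is 7 (since 7·7 = 49 = 6·8 + 1), so t ≡ 7·3 = 21 ≡ 5 (mod 8).
    Then x = 20 + 55·5 = 295, valid modulo lcm(55, 8) = 440: x ≡ 295 (mod 440).
Verify: 295 mod 5 = 0 ✓, 295 mod 11 = 9 ✓, 295 mod 8 = 7 ✓.

x ≡ 295 (mod 440).


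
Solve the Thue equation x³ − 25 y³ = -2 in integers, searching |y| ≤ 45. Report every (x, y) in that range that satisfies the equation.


The equation is x³ - 25y³ = -2. For fixed y, x³ = 25·y³ − 2, so a solution requires the RHS to be a perfect cube.
Strategy: iterate y from -45 to 45, compute RHS = 25·y³ − 2, and check whether it is a (positive or negative) perfect cube.
Check small values of y:
  y = 0: RHS = -2 is not a perfect cube.
  y = 1: RHS = 23 is not a perfect cube.
  y = -1: RHS = -27 = (-3)³ ⇒ x = -3 works.
  y = 2: RHS = 198 is not a perfect cube.
  y = -2: RHS = -202 is not a perfect cube.
  y = 3: RHS = 673 is not a perfect cube.
  y = -3: RHS = -677 is not a perfect cube.
Continuing the search up to |y| = 45 finds no further solutions beyond those listed.
Collected solutions: (-3, -1).

Solutions (with |y| ≤ 45): (-3, -1).


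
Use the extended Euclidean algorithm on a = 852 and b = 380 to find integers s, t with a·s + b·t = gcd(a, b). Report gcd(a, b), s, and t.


Euclidean algorithm on (852, 380) — divide until remainder is 0:
  852 = 2 · 380 + 92
  380 = 4 · 92 + 12
  92 = 7 · 12 + 8
  12 = 1 · 8 + 4
  8 = 2 · 4 + 0
gcd(852, 380) = 4.
Track Bezout coefficients alongside the remainders: start with r₀ = 852 = a·1 + b·0 (s = 1, t = 0) and r₁ = 380 = a·0 + b·1 (s = 0, t = 1); each new remainder r_{k+1} = r_{k-1} − q_k·r_k inherits s_{k+1} = s_{k-1} − q_k·s_k, t_{k+1} = t_{k-1} − q_k·t_k, so r_k = a·s_k + b·t_k at every step:
  q = 2: r = 92, s = 1 − 2·0 = 1, t = 0 − 2·1 = -2  (check: 852·1 + 380·(-2) = 92)
  q = 4: r = 12, s = 0 − 4·1 = -4, t = 1 − 4·(-2) = 9  (check: 852·(-4) + 380·9 = 12)
  q = 7: r = 8, s = 1 − 7·(-4) = 29, t = -2 − 7·9 = -65  (check: 852·29 + 380·(-65) = 8)
  q = 1: r = 4, s = -4 − 1·29 = -33, t = 9 − 1·(-65) = 74  (check: 852·(-33) + 380·74 = 4)
The row with r = 4 (the gcd) gives the Bezout coefficients s = -33, t = 74.
Result: 852 · (-33) + 380 · (74) = 4.

gcd(852, 380) = 4; s = -33, t = 74 (check: 852·(-33) + 380·74 = 4).


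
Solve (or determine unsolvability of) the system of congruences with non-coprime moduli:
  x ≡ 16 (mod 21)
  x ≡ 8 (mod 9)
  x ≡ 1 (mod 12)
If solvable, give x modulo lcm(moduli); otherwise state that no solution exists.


Moduli 21, 9, 12 are not pairwise coprime, so CRT works modulo lcm(m_i) when all pairwise compatibility conditions hold.
Pairwise compatibility: gcd(m_i, m_j) must divide a_i - a_j for every pair.
Merge one congruence at a time:
  Start: x ≡ 16 (mod 21).
  Combine with x ≡ 8 (mod 9): gcd(21, 9) = 3, and 8 - 16 = -8 is NOT divisible by 3.
    ⇒ system is inconsistent (no integer solution).

No solution (the system is inconsistent).


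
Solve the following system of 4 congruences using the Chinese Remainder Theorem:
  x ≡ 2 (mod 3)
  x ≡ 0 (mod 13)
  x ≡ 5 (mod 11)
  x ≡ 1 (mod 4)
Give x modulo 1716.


Product of moduli M = 3 · 13 · 11 · 4 = 1716.
Merge one congruence at a time:
  Start: x ≡ 2 (mod 3).
  Combine with x ≡ 0 (mod 13); new modulus lcm = 39.
    Write x = 2 + 3·t and substitute into x ≡ 0 (mod 13): 3·t ≡ 0 − 2 = -2 (mod 13).
    Reduce coefficients mod 13: 3·t ≡ 11 (mod 13).
    The inverse of 3 mod 13 is 9 (since 3·9 = 27 = 2·13 + 1), so t ≡ 9·11 = 99 ≡ 8 (mod 13).
    Then x = 2 + 3·8 = 26, valid modulo lcm(3, 13) = 39: x ≡ 26 (mod 39).
  Combine with x ≡ 5 (mod 11); new modulus lcm = 429.
    Write x = 26 + 39·t and substitute into x ≡ 5 (mod 11): 39·t ≡ 5 − 26 = -21 (mod 11).
    Reduce coefficients mod 11: 6·t ≡ 1 (mod 11).
    The inverse of 6 mod 11 is 2 (since 6·2 = 12 = 1·11 + 1), so t ≡ 2·1 = 2 ≡ 2 (mod 11).
    Then x = 26 + 39·2 = 104, valid modulo lcm(39, 11) = 429: x ≡ 104 (mod 429).
  Combine with x ≡ 1 (mod 4); new modulus lcm = 1716.
    Write x = 104 + 429·t and substitute into x ≡ 1 (mod 4): 429·t ≡ 1 − 104 = -103 (mod 4).
    Reduce coefficients mod 4: 1·t ≡ 1 (mod 4).
    So t ≡ 1 (mod 4).
    Then x = 104 + 429·1 = 533, valid modulo lcm(429, 4) = 1716: x ≡ 533 (mod 1716).
Verify against each original: 533 mod 3 = 2, 533 mod 13 = 0, 533 mod 11 = 5, 533 mod 4 = 1.

x ≡ 533 (mod 1716).


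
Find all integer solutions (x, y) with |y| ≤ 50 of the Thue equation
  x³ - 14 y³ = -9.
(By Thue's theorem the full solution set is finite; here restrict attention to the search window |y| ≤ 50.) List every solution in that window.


The equation is x³ - 14y³ = -9. For fixed y, x³ = 14·y³ − 9, so a solution requires the RHS to be a perfect cube.
Strategy: iterate y from -50 to 50, compute RHS = 14·y³ − 9, and check whether it is a (positive or negative) perfect cube.
Check small values of y:
  y = 0: RHS = -9 is not a perfect cube.
  y = 1: RHS = 5 is not a perfect cube.
  y = -1: RHS = -23 is not a perfect cube.
  y = 2: RHS = 103 is not a perfect cube.
  y = -2: RHS = -121 is not a perfect cube.
  y = 3: RHS = 369 is not a perfect cube.
  y = -3: RHS = -387 is not a perfect cube.
Continuing the search up to |y| = 50 finds no solutions either.
No (x, y) in the scanned range satisfies the equation.

No integer solutions with |y| ≤ 50.


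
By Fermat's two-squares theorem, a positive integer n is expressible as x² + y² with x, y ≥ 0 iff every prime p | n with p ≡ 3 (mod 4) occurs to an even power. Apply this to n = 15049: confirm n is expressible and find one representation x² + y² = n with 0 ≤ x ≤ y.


Step 1: Factor n = 15049 = 101 · 149.
Step 2: Check the mod-4 condition on each prime factor: 101 ≡ 1 (mod 4), exponent 1; 149 ≡ 1 (mod 4), exponent 1.
All primes ≡ 3 (mod 4) appear to even exponent (or don't appear), so by the two-squares theorem n IS expressible as a sum of two squares.
Step 3: Build a representation. Here n = 101 · 149 is a product of primes ≡ 1 (mod 4). Each prime p ≡ 1 (mod 4) is itself a sum of two squares; find a² by testing p − a² for a perfect square:
  101: 101 − 1² = 100 = 10² ⇒ 101 = 1² + 10².
  149: 149 − 1² = 148, 149 − 2² = 145, 149 − 3² = 140, 149 − 4² = 133, 149 − 5² = 124, 149 − 6² = 113, 149 − 7² = 100 = 10² ⇒ 149 = 7² + 10².
  Combine using the Brahmagupta–Fibonacci identity (a² + b²)(c² + d²) = (ac − bd)² + (ad + bc)² = (ac + bd)² + (ad − bc)²:
  101 · 149 = 15049: from (1² + 10²)(7² + 10²), take (1·7 − 10·10, 1·10 + 10·7) = (7 − 100, 10 + 70) = (-93, 80); dropping signs (only squares matter) gives (93, 80); check 93² + 80² = 8649 + 6400 = 15049 ✓.
Step 4: Order so x ≤ y and verify: 80² + 93² = 6400 + 8649 = 15049 = n. ✓

n = 15049 = 80² + 93² (one valid representation with x ≤ y).


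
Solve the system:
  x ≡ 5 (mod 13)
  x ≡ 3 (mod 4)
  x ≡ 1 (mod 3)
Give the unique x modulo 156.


Moduli 13, 4, 3 are pairwise coprime; by CRT there is a unique solution modulo M = 13 · 4 · 3 = 156.
Solve pairwise, accumulating the modulus:
  Start with x ≡ 5 (mod 13).
  Combine with x ≡ 3 (mod 4): since gcd(13, 4) = 1, we get a unique residue mod 52.
    Write x = 5 + 13·t and substitute into x ≡ 3 (mod 4): 13·t ≡ 3 − 5 = -2 (mod 4).
    Reduce coefficients mod 4: 1·t ≡ 2 (mod 4).
    So t ≡ 2 (mod 4).
    Then x = 5 + 13·2 = 31, valid modulo lcm(13, 4) = 52: x ≡ 31 (mod 52).
  Combine with x ≡ 1 (mod 3): since gcd(52, 3) = 1, we get a unique residue mod 156.
    Write x = 31 + 52·t and substitute into x ≡ 1 (mod 3): 52·t ≡ 1 − 31 = -30 (mod 3).
    Reduce coefficients mod 3: 1·t ≡ 0 (mod 3).
    So t ≡ 0 (mod 3).
    Then x = 31 + 52·0 = 31, valid modulo lcm(52, 3) = 156: x ≡ 31 (mod 156).
Verify: 31 mod 13 = 5 ✓, 31 mod 4 = 3 ✓, 31 mod 3 = 1 ✓.

x ≡ 31 (mod 156).


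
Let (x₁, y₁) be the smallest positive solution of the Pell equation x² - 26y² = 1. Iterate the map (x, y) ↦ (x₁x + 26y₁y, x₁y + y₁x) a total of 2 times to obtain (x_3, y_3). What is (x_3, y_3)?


Step 1: Find the fundamental solution (x₁, y₁) of x² - 26y² = 1.
  Expand √26 as a continued fraction. a₀ = ⌊√26⌋ = 5; iterate m_{k+1} = d_k·a_k − m_k, d_{k+1} = (26 − m_{k+1}²)/d_k, a_{k+1} = ⌊(a₀ + m_{k+1})/d_{k+1}⌋ (starting m₀ = 0, d₀ = 1), with convergents p_k = a_k·p_{k-1} + p_{k-2}, q_k = a_k·q_{k-1} + q_{k-2} (p₋₁ = 1, q₋₁ = 0):
  k = 0: a₀ = 5; p₀/q₀ = 5/1; p₀² − 26·q₀² = 25 − 26 = -1.
  k = 1: m = 5, d = 1, a = ⌊(5 + 5)/1⌋ = 10; p/q = (10·5 + 1)/(10·1 + 0) = 51/10; p² − 26·q² = 2601 − 2600 = 1.
  The first convergent with p² − 26·q² = 1 gives the fundamental solution (x₁, y₁) = (51, 10).
Step 2: Apply the recurrence (x_{n+1}, y_{n+1}) = (x₁x_n + 26y₁y_n, x₁y_n + y₁x_n) repeatedly.
  From (x_1, y_1) = (51, 10): x_2 = 51·51 + 26·10·10 = 5201; y_2 = 51·10 + 10·51 = 1020.
  From (x_2, y_2) = (5201, 1020): x_3 = 51·5201 + 26·10·1020 = 530451; y_3 = 51·1020 + 10·5201 = 104030.
Step 3: Verify x_3² - 26·y_3² = 281378263401 - 281378263400 = 1 (should be 1). ✓

(x_1, y_1) = (51, 10); (x_3, y_3) = (530451, 104030).


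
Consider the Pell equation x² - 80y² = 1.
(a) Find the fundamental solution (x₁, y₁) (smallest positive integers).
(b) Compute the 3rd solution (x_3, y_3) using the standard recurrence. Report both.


Step 1: Find the fundamental solution (x₁, y₁) of x² - 80y² = 1.
  Expand √80 as a continued fraction. a₀ = ⌊√80⌋ = 8; iterate m_{k+1} = d_k·a_k − m_k, d_{k+1} = (80 − m_{k+1}²)/d_k, a_{k+1} = ⌊(a₀ + m_{k+1})/d_{k+1}⌋ (starting m₀ = 0, d₀ = 1), with convergents p_k = a_k·p_{k-1} + p_{k-2}, q_k = a_k·q_{k-1} + q_{k-2} (p₋₁ = 1, q₋₁ = 0):
  k = 0: a₀ = 8; p₀/q₀ = 8/1; p₀² − 80·q₀² = 64 − 80 = -16.
  k = 1: m = 8, d = 16, a = ⌊(8 + 8)/16⌋ = 1; p/q = (1·8 + 1)/(1·1 + 0) = 9/1; p² − 80·q² = 81 − 80 = 1.
  The first convergent with p² − 80·q² = 1 gives the fundamental solution (x₁, y₁) = (9, 1).
Step 2: Apply the recurrence (x_{n+1}, y_{n+1}) = (x₁x_n + 80y₁y_n, x₁y_n + y₁x_n) repeatedly.
  From (x_1, y_1) = (9, 1): x_2 = 9·9 + 80·1·1 = 161; y_2 = 9·1 + 1·9 = 18.
  From (x_2, y_2) = (161, 18): x_3 = 9·161 + 80·1·18 = 2889; y_3 = 9·18 + 1·161 = 323.
Step 3: Verify x_3² - 80·y_3² = 8346321 - 8346320 = 1 (should be 1). ✓

(x_1, y_1) = (9, 1); (x_3, y_3) = (2889, 323).


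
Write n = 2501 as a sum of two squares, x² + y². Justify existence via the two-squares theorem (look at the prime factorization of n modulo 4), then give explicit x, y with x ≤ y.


Step 1: Factor n = 2501 = 41 · 61.
Step 2: Check the mod-4 condition on each prime factor: 41 ≡ 1 (mod 4), exponent 1; 61 ≡ 1 (mod 4), exponent 1.
All primes ≡ 3 (mod 4) appear to even exponent (or don't appear), so by the two-squares theorem n IS expressible as a sum of two squares.
Step 3: Build a representation. Here n = 41 · 61 is a product of primes ≡ 1 (mod 4). Each prime p ≡ 1 (mod 4) is itself a sum of two squares; find a² by testing p − a² for a perfect square:
  41: 41 − 1² = 40, 41 − 2² = 37, 41 − 3² = 32, 41 − 4² = 25 = 5² ⇒ 41 = 4² + 5².
  61: 61 − 1² = 60, 61 − 2² = 57, 61 − 3² = 52, 61 − 4² = 45, 61 − 5² = 36 = 6² ⇒ 61 = 5² + 6².
  Combine using the Brahmagupta–Fibonacci identity (a² + b²)(c² + d²) = (ac − bd)² + (ad + bc)² = (ac + bd)² + (ad − bc)²:
  41 · 61 = 2501: from (4² + 5²)(5² + 6²), take (4·5 − 5·6, 4·6 + 5·5) = (20 − 30, 24 + 25) = (-10, 49); dropping signs (only squares matter) gives (10, 49); check 10² + 49² = 100 + 2401 = 2501 ✓.
Step 4: Order so x ≤ y and verify: 10² + 49² = 100 + 2401 = 2501 = n. ✓

n = 2501 = 10² + 49² (one valid representation with x ≤ y).


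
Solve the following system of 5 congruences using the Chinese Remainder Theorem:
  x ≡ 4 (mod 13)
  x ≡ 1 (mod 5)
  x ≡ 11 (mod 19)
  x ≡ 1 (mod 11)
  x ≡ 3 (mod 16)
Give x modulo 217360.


Product of moduli M = 13 · 5 · 19 · 11 · 16 = 217360.
Merge one congruence at a time:
  Start: x ≡ 4 (mod 13).
  Combine with x ≡ 1 (mod 5); new modulus lcm = 65.
    Write x = 4 + 13·t and substitute into x ≡ 1 (mod 5): 13·t ≡ 1 − 4 = -3 (mod 5).
    Reduce coefficients mod 5: 3·t ≡ 2 (mod 5).
    The inverse of 3 mod 5 is 2 (since 3·2 = 6 = 1·5 + 1), so t ≡ 2·2 = 4 ≡ 4 (mod 5).
    Then x = 4 + 13·4 = 56, valid modulo lcm(13, 5) = 65: x ≡ 56 (mod 65).
  Combine with x ≡ 11 (mod 19); new modulus lcm = 1235.
    Write x = 56 + 65·t and substitute into x ≡ 11 (mod 19): 65·t ≡ 11 − 56 = -45 (mod 19).
    Reduce coefficients mod 19: 8·t ≡ 12 (mod 19).
    The inverse of 8 mod 19 is 12 (since 8·12 = 96 = 5·19 + 1), so t ≡ 12·12 = 144 ≡ 11 (mod 19).
    Then x = 56 + 65·11 = 771, valid modulo lcm(65, 19) = 1235: x ≡ 771 (mod 1235).
  Combine with x ≡ 1 (mod 11); new modulus lcm = 13585.
    Write x = 771 + 1235·t and substitute into x ≡ 1 (mod 11): 1235·t ≡ 1 − 771 = -770 (mod 11).
    Reduce coefficients mod 11: 3·t ≡ 0 (mod 11).
    The inverse of 3 mod 11 is 4 (since 3·4 = 12 = 1·11 + 1), so t ≡ 4·0 = 0 ≡ 0 (mod 11).
    Then x = 771 + 1235·0 = 771, valid modulo lcm(1235, 11) = 13585: x ≡ 771 (mod 13585).
  Combine with x ≡ 3 (mod 16); new modulus lcm = 217360.
    Write x = 771 + 13585·t and substitute into x ≡ 3 (mod 16): 13585·t ≡ 3 − 771 = -768 (mod 16).
    Reduce coefficients mod 16: 1·t ≡ 0 (mod 16).
    So t ≡ 0 (mod 16).
    Then x = 771 + 13585·0 = 771, valid modulo lcm(13585, 16) = 217360: x ≡ 771 (mod 217360).
Verify against each original: 771 mod 13 = 4, 771 mod 5 = 1, 771 mod 19 = 11, 771 mod 11 = 1, 771 mod 16 = 3.

x ≡ 771 (mod 217360).


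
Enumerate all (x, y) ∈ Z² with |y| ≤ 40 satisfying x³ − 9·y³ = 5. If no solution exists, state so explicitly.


The equation is x³ - 9y³ = 5. For fixed y, x³ = 9·y³ + 5, so a solution requires the RHS to be a perfect cube.
Strategy: iterate y from -40 to 40, compute RHS = 9·y³ + 5, and check whether it is a (positive or negative) perfect cube.
Check small values of y:
  y = 0: RHS = 5 is not a perfect cube.
  y = 1: RHS = 14 is not a perfect cube.
  y = -1: RHS = -4 is not a perfect cube.
  y = 2: RHS = 77 is not a perfect cube.
  y = -2: RHS = -67 is not a perfect cube.
  y = 3: RHS = 248 is not a perfect cube.
  y = -3: RHS = -238 is not a perfect cube.
Continuing the search up to |y| = 40 finds no solutions either.
No (x, y) in the scanned range satisfies the equation.

No integer solutions with |y| ≤ 40.


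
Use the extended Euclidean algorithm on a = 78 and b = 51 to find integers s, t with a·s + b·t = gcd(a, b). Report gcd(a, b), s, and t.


Euclidean algorithm on (78, 51) — divide until remainder is 0:
  78 = 1 · 51 + 27
  51 = 1 · 27 + 24
  27 = 1 · 24 + 3
  24 = 8 · 3 + 0
gcd(78, 51) = 3.
Track Bezout coefficients alongside the remainders: start with r₀ = 78 = a·1 + b·0 (s = 1, t = 0) and r₁ = 51 = a·0 + b·1 (s = 0, t = 1); each new remainder r_{k+1} = r_{k-1} − q_k·r_k inherits s_{k+1} = s_{k-1} − q_k·s_k, t_{k+1} = t_{k-1} − q_k·t_k, so r_k = a·s_k + b·t_k at every step:
  q = 1: r = 27, s = 1 − 1·0 = 1, t = 0 − 1·1 = -1  (check: 78·1 + 51·(-1) = 27)
  q = 1: r = 24, s = 0 − 1·1 = -1, t = 1 − 1·(-1) = 2  (check: 78·(-1) + 51·2 = 24)
  q = 1: r = 3, s = 1 − 1·(-1) = 2, t = -1 − 1·2 = -3  (check: 78·2 + 51·(-3) = 3)
The row with r = 3 (the gcd) gives the Bezout coefficients s = 2, t = -3.
Result: 78 · (2) + 51 · (-3) = 3.

gcd(78, 51) = 3; s = 2, t = -3 (check: 78·2 + 51·(-3) = 3).


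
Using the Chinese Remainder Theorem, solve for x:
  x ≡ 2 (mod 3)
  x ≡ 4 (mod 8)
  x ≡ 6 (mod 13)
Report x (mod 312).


Moduli 3, 8, 13 are pairwise coprime; by CRT there is a unique solution modulo M = 3 · 8 · 13 = 312.
Solve pairwise, accumulating the modulus:
  Start with x ≡ 2 (mod 3).
  Combine with x ≡ 4 (mod 8): since gcd(3, 8) = 1, we get a unique residue mod 24.
    Write x = 2 + 3·t and substitute into x ≡ 4 (mod 8): 3·t ≡ 4 − 2 = 2 (mod 8).
    The inverse of 3 mod 8 is 3 (since 3·3 = 9 = 1·8 + 1), so t ≡ 3·2 = 6 ≡ 6 (mod 8).
    Then x = 2 + 3·6 = 20, valid modulo lcm(3, 8) = 24: x ≡ 20 (mod 24).
  Combine with x ≡ 6 (mod 13): since gcd(24, 13) = 1, we get a unique residue mod 312.
    Write x = 20 + 24·t and substitute into x ≡ 6 (mod 13): 24·t ≡ 6 − 20 = -14 (mod 13).
    Reduce coefficients mod 13: 11·t ≡ 12 (mod 13).
    The inverse of 11 mod 13 is 6 (since 11·6 = 66 = 5·13 + 1), so t ≡ 6·12 = 72 ≡ 7 (mod 13).
    Then x = 20 + 24·7 = 188, valid modulo lcm(24, 13) = 312: x ≡ 188 (mod 312).
Verify: 188 mod 3 = 2 ✓, 188 mod 8 = 4 ✓, 188 mod 13 = 6 ✓.

x ≡ 188 (mod 312).


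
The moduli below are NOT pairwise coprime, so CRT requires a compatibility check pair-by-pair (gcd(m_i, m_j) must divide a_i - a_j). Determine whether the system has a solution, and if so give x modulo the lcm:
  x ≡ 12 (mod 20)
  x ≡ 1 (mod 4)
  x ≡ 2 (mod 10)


Moduli 20, 4, 10 are not pairwise coprime, so CRT works modulo lcm(m_i) when all pairwise compatibility conditions hold.
Pairwise compatibility: gcd(m_i, m_j) must divide a_i - a_j for every pair.
Merge one congruence at a time:
  Start: x ≡ 12 (mod 20).
  Combine with x ≡ 1 (mod 4): gcd(20, 4) = 4, and 1 - 12 = -11 is NOT divisible by 4.
    ⇒ system is inconsistent (no integer solution).

No solution (the system is inconsistent).


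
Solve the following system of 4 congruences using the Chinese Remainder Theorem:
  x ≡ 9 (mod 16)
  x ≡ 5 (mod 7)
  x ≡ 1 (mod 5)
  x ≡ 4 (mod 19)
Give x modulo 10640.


Product of moduli M = 16 · 7 · 5 · 19 = 10640.
Merge one congruence at a time:
  Start: x ≡ 9 (mod 16).
  Combine with x ≡ 5 (mod 7); new modulus lcm = 112.
    Write x = 9 + 16·t and substitute into x ≡ 5 (mod 7): 16·t ≡ 5 − 9 = -4 (mod 7).
    Reduce coefficients mod 7: 2·t ≡ 3 (mod 7).
    The inverse of 2 mod 7 is 4 (since 2·4 = 8 = 1·7 + 1), so t ≡ 4·3 = 12 ≡ 5 (mod 7).
    Then x = 9 + 16·5 = 89, valid modulo lcm(16, 7) = 112: x ≡ 89 (mod 112).
  Combine with x ≡ 1 (mod 5); new modulus lcm = 560.
    Write x = 89 + 112·t and substitute into x ≡ 1 (mod 5): 112·t ≡ 1 − 89 = -88 (mod 5).
    Reduce coefficients mod 5: 2·t ≡ 2 (mod 5).
    The inverse of 2 mod 5 is 3 (since 2·3 = 6 = 1·5 + 1), so t ≡ 3·2 = 6 ≡ 1 (mod 5).
    Then x = 89 + 112·1 = 201, valid modulo lcm(112, 5) = 560: x ≡ 201 (mod 560).
  Combine with x ≡ 4 (mod 19); new modulus lcm = 10640.
    Write x = 201 + 560·t and substitute into x ≡ 4 (mod 19): 560·t ≡ 4 − 201 = -197 (mod 19).
    Reduce coefficients mod 19: 9·t ≡ 12 (mod 19).
    The inverse of 9 mod 19 is 17 (since 9·17 = 153 = 8·19 + 1), so t ≡ 17·12 = 204 ≡ 14 (mod 19).
    Then x = 201 + 560·14 = 8041, valid modulo lcm(560, 19) = 10640: x ≡ 8041 (mod 10640).
Verify against each original: 8041 mod 16 = 9, 8041 mod 7 = 5, 8041 mod 5 = 1, 8041 mod 19 = 4.

x ≡ 8041 (mod 10640).


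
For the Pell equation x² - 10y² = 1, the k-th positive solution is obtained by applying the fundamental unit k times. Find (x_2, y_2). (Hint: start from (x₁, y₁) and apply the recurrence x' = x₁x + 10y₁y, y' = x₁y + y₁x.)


Step 1: Find the fundamental solution (x₁, y₁) of x² - 10y² = 1.
  Expand √10 as a continued fraction. a₀ = ⌊√10⌋ = 3; iterate m_{k+1} = d_k·a_k − m_k, d_{k+1} = (10 − m_{k+1}²)/d_k, a_{k+1} = ⌊(a₀ + m_{k+1})/d_{k+1}⌋ (starting m₀ = 0, d₀ = 1), with convergents p_k = a_k·p_{k-1} + p_{k-2}, q_k = a_k·q_{k-1} + q_{k-2} (p₋₁ = 1, q₋₁ = 0):
  k = 0: a₀ = 3; p₀/q₀ = 3/1; p₀² − 10·q₀² = 9 − 10 = -1.
  k = 1: m = 3, d = 1, a = ⌊(3 + 3)/1⌋ = 6; p/q = (6·3 + 1)/(6·1 + 0) = 19/6; p² − 10·q² = 361 − 360 = 1.
  The first convergent with p² − 10·q² = 1 gives the fundamental solution (x₁, y₁) = (19, 6).
Step 2: Apply the recurrence (x_{n+1}, y_{n+1}) = (x₁x_n + 10y₁y_n, x₁y_n + y₁x_n) repeatedly.
  From (x_1, y_1) = (19, 6): x_2 = 19·19 + 10·6·6 = 721; y_2 = 19·6 + 6·19 = 228.
Step 3: Verify x_2² - 10·y_2² = 519841 - 519840 = 1 (should be 1). ✓

(x_1, y_1) = (19, 6); (x_2, y_2) = (721, 228).


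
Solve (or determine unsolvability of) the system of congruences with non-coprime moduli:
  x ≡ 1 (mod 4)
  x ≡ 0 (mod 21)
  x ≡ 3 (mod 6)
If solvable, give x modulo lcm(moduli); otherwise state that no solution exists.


Moduli 4, 21, 6 are not pairwise coprime, so CRT works modulo lcm(m_i) when all pairwise compatibility conditions hold.
Pairwise compatibility: gcd(m_i, m_j) must divide a_i - a_j for every pair.
Merge one congruence at a time:
  Start: x ≡ 1 (mod 4).
  Combine with x ≡ 0 (mod 21): gcd(4, 21) = 1; 0 - 1 = -1, which IS divisible by 1, so compatible.
    Write x = 1 + 4·t and substitute into x ≡ 0 (mod 21): 4·t ≡ 0 − 1 = -1 (mod 21).
    Reduce coefficients mod 21: 4·t ≡ 20 (mod 21).
    The inverse of 4 mod 21 is 16 (since 4·16 = 64 = 3·21 + 1), so t ≡ 16·20 = 320 ≡ 5 (mod 21).
    Then x = 1 + 4·5 = 21, valid modulo lcm(4, 21) = 84: x ≡ 21 (mod 84).
  Combine with x ≡ 3 (mod 6): gcd(84, 6) = 6; 3 - 21 = -18, which IS divisible by 6, so compatible.
    Write x = 21 + 84·t and substitute into x ≡ 3 (mod 6): 84·t ≡ 3 − 21 = -18 (mod 6).
    Divide the congruence (and modulus) by g = 6: 14·t ≡ -3 (mod 1).
    Modulo 1 every t works; take t = 0.
    Then x = 21 + 84·0 = 21, valid modulo lcm(84, 6) = 84: x ≡ 21 (mod 84).
Verify: 21 mod 4 = 1, 21 mod 21 = 0, 21 mod 6 = 3.

x ≡ 21 (mod 84).


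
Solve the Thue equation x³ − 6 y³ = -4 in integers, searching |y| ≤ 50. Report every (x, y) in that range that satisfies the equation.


The equation is x³ - 6y³ = -4. For fixed y, x³ = 6·y³ − 4, so a solution requires the RHS to be a perfect cube.
Strategy: iterate y from -50 to 50, compute RHS = 6·y³ − 4, and check whether it is a (positive or negative) perfect cube.
Check small values of y:
  y = 0: RHS = -4 is not a perfect cube.
  y = 1: RHS = 2 is not a perfect cube.
  y = -1: RHS = -10 is not a perfect cube.
  y = 2: RHS = 44 is not a perfect cube.
  y = -2: RHS = -52 is not a perfect cube.
  y = 3: RHS = 158 is not a perfect cube.
  y = -3: RHS = -166 is not a perfect cube.
Continuing the search up to |y| = 50 finds no solutions either.
No (x, y) in the scanned range satisfies the equation.

No integer solutions with |y| ≤ 50.


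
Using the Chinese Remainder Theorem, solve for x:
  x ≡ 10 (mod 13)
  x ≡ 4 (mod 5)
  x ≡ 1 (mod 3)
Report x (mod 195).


Moduli 13, 5, 3 are pairwise coprime; by CRT there is a unique solution modulo M = 13 · 5 · 3 = 195.
Solve pairwise, accumulating the modulus:
  Start with x ≡ 10 (mod 13).
  Combine with x ≡ 4 (mod 5): since gcd(13, 5) = 1, we get a unique residue mod 65.
    Write x = 10 + 13·t and substitute into x ≡ 4 (mod 5): 13·t ≡ 4 − 10 = -6 (mod 5).
    Reduce coefficients mod 5: 3·t ≡ 4 (mod 5).
    The inverse of 3 mod 5 is 2 (since 3·2 = 6 = 1·5 + 1), so t ≡ 2·4 = 8 ≡ 3 (mod 5).
    Then x = 10 + 13·3 = 49, valid modulo lcm(13, 5) = 65: x ≡ 49 (mod 65).
  Combine with x ≡ 1 (mod 3): since gcd(65, 3) = 1, we get a unique residue mod 195.
    Write x = 49 + 65·t and substitute into x ≡ 1 (mod 3): 65·t ≡ 1 − 49 = -48 (mod 3).
    Reduce coefficients mod 3: 2·t ≡ 0 (mod 3).
    The inverse of 2 mod 3 is 2 (since 2·2 = 4 = 1·3 + 1), so t ≡ 2·0 = 0 ≡ 0 (mod 3).
    Then x = 49 + 65·0 = 49, valid modulo lcm(65, 3) = 195: x ≡ 49 (mod 195).
Verify: 49 mod 13 = 10 ✓, 49 mod 5 = 4 ✓, 49 mod 3 = 1 ✓.

x ≡ 49 (mod 195).


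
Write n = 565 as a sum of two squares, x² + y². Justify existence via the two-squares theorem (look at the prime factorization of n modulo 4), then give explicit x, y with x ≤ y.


Step 1: Factor n = 565 = 5 · 113.
Step 2: Check the mod-4 condition on each prime factor: 5 ≡ 1 (mod 4), exponent 1; 113 ≡ 1 (mod 4), exponent 1.
All primes ≡ 3 (mod 4) appear to even exponent (or don't appear), so by the two-squares theorem n IS expressible as a sum of two squares.
Step 3: Build a representation. Here n = 5 · 113 is a product of primes ≡ 1 (mod 4). Each prime p ≡ 1 (mod 4) is itself a sum of two squares; find a² by testing p − a² for a perfect square:
  5: 5 − 1² = 4 = 2² ⇒ 5 = 1² + 2².
  113: 113 − 1² = 112, 113 − 2² = 109, 113 − 3² = 104, 113 − 4² = 97, 113 − 5² = 88, 113 − 6² = 77, 113 − 7² = 64 = 8² ⇒ 113 = 7² + 8².
  Combine using the Brahmagupta–Fibonacci identity (a² + b²)(c² + d²) = (ac − bd)² + (ad + bc)² = (ac + bd)² + (ad − bc)²:
  5 · 113 = 565: from (1² + 2²)(7² + 8²), take (1·7 − 2·8, 1·8 + 2·7) = (7 − 16, 8 + 14) = (-9, 22); dropping signs (only squares matter) gives (9, 22); check 9² + 22² = 81 + 484 = 565 ✓.
Step 4: Order so x ≤ y and verify: 9² + 22² = 81 + 484 = 565 = n. ✓

n = 565 = 9² + 22² (one valid representation with x ≤ y).


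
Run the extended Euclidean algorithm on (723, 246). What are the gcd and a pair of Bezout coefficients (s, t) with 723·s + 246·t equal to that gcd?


Euclidean algorithm on (723, 246) — divide until remainder is 0:
  723 = 2 · 246 + 231
  246 = 1 · 231 + 15
  231 = 15 · 15 + 6
  15 = 2 · 6 + 3
  6 = 2 · 3 + 0
gcd(723, 246) = 3.
Track Bezout coefficients alongside the remainders: start with r₀ = 723 = a·1 + b·0 (s = 1, t = 0) and r₁ = 246 = a·0 + b·1 (s = 0, t = 1); each new remainder r_{k+1} = r_{k-1} − q_k·r_k inherits s_{k+1} = s_{k-1} − q_k·s_k, t_{k+1} = t_{k-1} − q_k·t_k, so r_k = a·s_k + b·t_k at every step:
  q = 2: r = 231, s = 1 − 2·0 = 1, t = 0 − 2·1 = -2  (check: 723·1 + 246·(-2) = 231)
  q = 1: r = 15, s = 0 − 1·1 = -1, t = 1 − 1·(-2) = 3  (check: 723·(-1) + 246·3 = 15)
  q = 15: r = 6, s = 1 − 15·(-1) = 16, t = -2 − 15·3 = -47  (check: 723·16 + 246·(-47) = 6)
  q = 2: r = 3, s = -1 − 2·16 = -33, t = 3 − 2·(-47) = 97  (check: 723·(-33) + 246·97 = 3)
The row with r = 3 (the gcd) gives the Bezout coefficients s = -33, t = 97.
Result: 723 · (-33) + 246 · (97) = 3.

gcd(723, 246) = 3; s = -33, t = 97 (check: 723·(-33) + 246·97 = 3).


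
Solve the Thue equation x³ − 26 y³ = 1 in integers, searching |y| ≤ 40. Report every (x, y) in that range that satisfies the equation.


The equation is x³ - 26y³ = 1. For fixed y, x³ = 26·y³ + 1, so a solution requires the RHS to be a perfect cube.
Strategy: iterate y from -40 to 40, compute RHS = 26·y³ + 1, and check whether it is a (positive or negative) perfect cube.
Check small values of y:
  y = 0: RHS = 1 = (1)³ ⇒ x = 1 works.
  y = 1: RHS = 27 = (3)³ ⇒ x = 3 works.
  y = -1: RHS = -25 is not a perfect cube.
  y = 2: RHS = 209 is not a perfect cube.
  y = -2: RHS = -207 is not a perfect cube.
  y = 3: RHS = 703 is not a perfect cube.
  y = -3: RHS = -701 is not a perfect cube.
Continuing the search up to |y| = 40 finds no further solutions beyond those listed.
Collected solutions: (1, 0), (3, 1).

Solutions (with |y| ≤ 40): (1, 0), (3, 1).
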